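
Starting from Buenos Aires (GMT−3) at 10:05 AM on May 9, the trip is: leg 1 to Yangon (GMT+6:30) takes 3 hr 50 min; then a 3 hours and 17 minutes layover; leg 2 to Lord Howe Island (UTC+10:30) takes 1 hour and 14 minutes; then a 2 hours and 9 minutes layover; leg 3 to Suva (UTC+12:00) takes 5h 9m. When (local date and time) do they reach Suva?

4:44 PM on May 10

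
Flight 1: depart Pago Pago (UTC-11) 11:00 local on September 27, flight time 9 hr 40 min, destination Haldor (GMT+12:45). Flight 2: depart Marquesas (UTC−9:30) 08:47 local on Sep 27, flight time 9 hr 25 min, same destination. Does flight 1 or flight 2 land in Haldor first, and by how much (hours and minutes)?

Flight 1 in UTC: 11:00 + 11:00 = 22:00 on Sep 27.
+9 hours 40 minutes → arrive 07:40 UTC on Sep 28.
Flight 2 in UTC: 08:47 + 9:30 = 18:17 on Sep 27.
+9 hours and 25 minutes → arrive 03:42 UTC on Sep 28.
Flight 2 lands earlier by 3 hours 58 minutes.

the second, by 3 hours 58 minutes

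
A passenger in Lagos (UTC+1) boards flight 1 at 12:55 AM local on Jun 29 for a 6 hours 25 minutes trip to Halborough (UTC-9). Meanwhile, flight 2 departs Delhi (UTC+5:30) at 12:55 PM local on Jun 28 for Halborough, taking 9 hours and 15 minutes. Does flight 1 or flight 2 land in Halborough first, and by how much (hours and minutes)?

the second, by 13 hours 40 minutes

Flight 1 in UTC: 12:55 AM − 1:00 = 11:55 PM on Jun 28.
+6 hours 25 minutes → arrive 6:20 AM UTC on Jun 29.
Flight 2 in UTC: 12:55 PM − 5:30 = 7:25 AM on Jun 28.
+9 hours and 15 minutes → arrive 4:40 PM UTC on Jun 28.
Flight 2 lands earlier by 13 hours 40 minutes.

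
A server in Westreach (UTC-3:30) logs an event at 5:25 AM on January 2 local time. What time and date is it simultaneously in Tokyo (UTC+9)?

5:55 PM on January 2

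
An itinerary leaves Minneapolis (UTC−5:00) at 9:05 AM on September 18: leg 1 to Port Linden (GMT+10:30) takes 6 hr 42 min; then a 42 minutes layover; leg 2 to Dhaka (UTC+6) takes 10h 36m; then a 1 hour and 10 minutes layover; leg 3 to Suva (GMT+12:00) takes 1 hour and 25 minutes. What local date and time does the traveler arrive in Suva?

10:40 PM on September 19

Convert departure to UTC: 9:05 AM + 5:00 = 2:05 PM UTC on Sep 18.
Add 6 hours and 42 minutes leg 1 → 8:47 PM UTC.
Add 42 minutes layover in Port Linden → 9:29 PM UTC.
Add 10 hours and 36 minutes leg 2 → 8:05 AM UTC (Sep 19).
Add 1 hour and 10 minutes layover in Dhaka → 9:15 AM UTC.
Add 1 hour 25 minutes leg 3 → 10:40 AM UTC.
Suva is UTC+12:00, so local arrival = 10:40 AM + 12:00 = 10:40 PM on Sep 19.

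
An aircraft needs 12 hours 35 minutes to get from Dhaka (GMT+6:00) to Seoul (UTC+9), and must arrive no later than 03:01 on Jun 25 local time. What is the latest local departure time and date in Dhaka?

11:26 on June 24

Target arrival in UTC: 03:01 − 9:00 = 18:01 on Jun 24.
Subtract 12 hours 35 minutes → departure 05:26 UTC on Jun 24.
Dhaka is UTC+6:00: 05:26 + 6:00 = 11:26 on Jun 24.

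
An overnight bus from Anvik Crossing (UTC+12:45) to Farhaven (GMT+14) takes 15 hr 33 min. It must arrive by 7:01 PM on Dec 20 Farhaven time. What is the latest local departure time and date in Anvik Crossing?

Target arrival in UTC: 7:01 PM − 14:00 = 5:01 AM on Dec 20.
Subtract 15 hours 33 minutes → departure 1:28 PM UTC on Dec 19.
Anvik Crossing is UTC+12:45: 1:28 PM + 12:45 = 2:13 AM on Dec 20.

2:13 AM on December 20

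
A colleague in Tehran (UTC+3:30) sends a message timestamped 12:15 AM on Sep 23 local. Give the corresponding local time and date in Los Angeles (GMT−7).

1:45 PM on September 22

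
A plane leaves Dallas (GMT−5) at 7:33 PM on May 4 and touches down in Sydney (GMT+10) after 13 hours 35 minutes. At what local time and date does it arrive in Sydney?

12:08 AM on May 6

Convert departure to UTC: 7:33 PM + 5:00 = 12:33 AM UTC on May 5.
Add 13 hours and 35 minutes travel time → 2:08 PM UTC.
Sydney is UTC+10:00, so local arrival = 2:08 PM + 10:00 = 12:08 AM on May 6.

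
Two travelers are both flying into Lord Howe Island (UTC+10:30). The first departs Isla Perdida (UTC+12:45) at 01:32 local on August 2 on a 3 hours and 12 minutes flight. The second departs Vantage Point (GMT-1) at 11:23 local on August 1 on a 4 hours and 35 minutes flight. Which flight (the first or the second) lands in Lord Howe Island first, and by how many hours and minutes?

the first, by 59 minutes

Flight 1 in UTC: 01:32 − 12:45 = 12:47 on Aug 1.
+3 hours and 12 minutes → arrive 15:59 UTC on Aug 1.
Flight 2 in UTC: 11:23 + 1:00 = 12:23 on Aug 1.
+4 hours and 35 minutes → arrive 16:58 UTC on Aug 1.
Flight 1 lands earlier by 59 minutes.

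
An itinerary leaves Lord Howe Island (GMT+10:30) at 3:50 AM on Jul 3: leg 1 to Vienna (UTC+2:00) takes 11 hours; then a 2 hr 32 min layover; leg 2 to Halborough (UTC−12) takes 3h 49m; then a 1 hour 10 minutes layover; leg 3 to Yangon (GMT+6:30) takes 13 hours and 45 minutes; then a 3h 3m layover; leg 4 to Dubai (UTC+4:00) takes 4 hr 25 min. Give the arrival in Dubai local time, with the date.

1:04 PM on July 4

Convert departure to UTC: 3:50 AM − 10:30 = 5:20 PM UTC on Jul 2.
Add 11 hours leg 1 → 4:20 AM UTC (Jul 3).
Add 2 hours and 32 minutes layover in Vienna → 6:52 AM UTC.
Add 3 hours 49 minutes leg 2 → 10:41 AM UTC.
Add 1 hour and 10 minutes layover in Halborough → 11:51 AM UTC.
Add 13 hours and 45 minutes leg 3 → 1:36 AM UTC (Jul 4).
Add 3 hours 3 minutes layover in Yangon → 4:39 AM UTC.
Add 4 hours and 25 minutes leg 4 → 9:04 AM UTC.
Dubai is UTC+4:00, so local arrival = 9:04 AM + 4:00 = 1:04 PM on Jul 4.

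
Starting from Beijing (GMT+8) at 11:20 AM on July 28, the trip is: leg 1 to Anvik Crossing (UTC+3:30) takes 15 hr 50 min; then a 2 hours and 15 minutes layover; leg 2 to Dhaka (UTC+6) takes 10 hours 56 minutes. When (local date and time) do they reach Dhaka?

Convert departure to UTC: 11:20 AM − 8:00 = 3:20 AM UTC on Jul 28.
Add 15 hours 50 minutes leg 1 → 7:10 PM UTC.
Add 2 hours 15 minutes layover in Anvik Crossing → 9:25 PM UTC.
Add 10 hours and 56 minutes leg 2 → 8:21 AM UTC (Jul 29).
Dhaka is UTC+6:00, so local arrival = 8:21 AM + 6:00 = 2:21 PM on Jul 29.

2:21 PM on Jul 29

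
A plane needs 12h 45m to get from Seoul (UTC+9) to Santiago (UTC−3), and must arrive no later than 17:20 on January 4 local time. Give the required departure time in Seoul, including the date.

16:35 on January 4

Target arrival in UTC: 17:20 + 3:00 = 20:20 on Jan 4.
Subtract 12 hours 45 minutes → departure 07:35 UTC on Jan 4.
Seoul is UTC+9:00: 07:35 + 9:00 = 16:35 on Jan 4.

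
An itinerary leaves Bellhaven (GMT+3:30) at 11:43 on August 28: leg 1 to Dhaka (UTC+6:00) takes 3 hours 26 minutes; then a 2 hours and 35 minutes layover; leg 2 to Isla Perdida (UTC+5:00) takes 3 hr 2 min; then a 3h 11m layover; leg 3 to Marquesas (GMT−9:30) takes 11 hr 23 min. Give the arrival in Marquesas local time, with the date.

Convert departure to UTC: 11:43 − 3:30 = 08:13 UTC on Aug 28.
Add 3 hours and 26 minutes leg 1 → 11:39 UTC.
Add 2 hours and 35 minutes layover in Dhaka → 14:14 UTC.
Add 3 hours 2 minutes leg 2 → 17:16 UTC.
Add 3 hours and 11 minutes layover in Isla Perdida → 20:27 UTC.
Add 11 hours 23 minutes leg 3 → 07:50 UTC (Aug 29).
Marquesas is UTC−9:30, so local arrival = 07:50 − 9:30 = 22:20 on Aug 28.

22:20 on August 28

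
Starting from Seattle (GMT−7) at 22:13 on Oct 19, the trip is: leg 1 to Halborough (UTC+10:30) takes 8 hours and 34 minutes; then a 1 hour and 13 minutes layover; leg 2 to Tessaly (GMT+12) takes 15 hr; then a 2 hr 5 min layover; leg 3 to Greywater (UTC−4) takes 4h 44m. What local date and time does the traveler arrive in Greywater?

08:49 on October 21

Convert departure to UTC: 22:13 + 7:00 = 05:13 UTC on Oct 20.
Add 8 hours 34 minutes leg 1 → 13:47 UTC.
Add 1 hour and 13 minutes layover in Halborough → 15:00 UTC.
Add 15 hours leg 2 → 06:00 UTC (Oct 21).
Add 2 hours 5 minutes layover in Tessaly → 08:05 UTC.
Add 4 hours and 44 minutes leg 3 → 12:49 UTC.
Greywater is UTC−4:00, so local arrival = 12:49 − 4:00 = 08:49 on Oct 21.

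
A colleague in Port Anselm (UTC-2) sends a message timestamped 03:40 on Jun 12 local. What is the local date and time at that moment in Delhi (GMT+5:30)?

11:10 on Jun 12

Delhi is 7:30 ahead of Port Anselm.
Shift by the zone difference: 03:40 + 7:30 = 11:10 on Jun 12 in Delhi.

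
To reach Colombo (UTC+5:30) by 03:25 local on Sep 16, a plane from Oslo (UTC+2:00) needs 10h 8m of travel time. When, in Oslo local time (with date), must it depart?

13:47 on September 15

Target arrival in UTC: 03:25 − 5:30 = 21:55 on Sep 15.
Subtract 10 hours 8 minutes → departure 11:47 UTC on Sep 15.
Oslo is UTC+2:00: 11:47 + 2:00 = 13:47 on Sep 15.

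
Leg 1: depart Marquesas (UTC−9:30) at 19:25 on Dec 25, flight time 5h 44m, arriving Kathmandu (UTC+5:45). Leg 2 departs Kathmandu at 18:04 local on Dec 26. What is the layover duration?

1 hour 40 minutes

Convert departure to UTC: 19:25 + 9:30 = 04:55 UTC on Dec 26.
Add 5 hours 44 minutes flight time → 10:39 UTC.
Kathmandu is UTC+5:45, so local arrival = 10:39 + 5:45 = 16:24 on Dec 26.
Layover = 18:04 − 16:24 = 1 hour 40 minutes.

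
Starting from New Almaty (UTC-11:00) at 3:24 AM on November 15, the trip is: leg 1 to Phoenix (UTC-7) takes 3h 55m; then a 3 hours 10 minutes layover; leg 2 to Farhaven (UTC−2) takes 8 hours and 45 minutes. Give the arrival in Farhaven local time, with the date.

Convert departure to UTC: 3:24 AM + 11:00 = 2:24 PM UTC on Nov 15.
Add 3 hours and 55 minutes leg 1 → 6:19 PM UTC.
Add 3 hours 10 minutes layover in Phoenix → 9:29 PM UTC.
Add 8 hours 45 minutes leg 2 → 6:14 AM UTC (Nov 16).
Farhaven is UTC−2:00, so local arrival = 6:14 AM − 2:00 = 4:14 AM on Nov 16.

4:14 AM on November 16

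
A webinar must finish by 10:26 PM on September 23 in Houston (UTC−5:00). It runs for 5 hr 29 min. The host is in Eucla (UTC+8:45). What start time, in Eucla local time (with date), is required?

6:42 AM on September 24

Target end time in UTC: 10:26 PM + 5:00 = 3:26 AM on Sep 24.
Subtract 5 hours and 29 minutes → start 9:57 PM UTC on Sep 23.
Eucla is UTC+8:45: 9:57 PM + 8:45 = 6:42 AM on Sep 24.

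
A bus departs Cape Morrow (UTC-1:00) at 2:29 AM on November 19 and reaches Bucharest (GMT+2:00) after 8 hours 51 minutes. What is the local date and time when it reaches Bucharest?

2:20 PM on Nov 19

Convert departure to UTC: 2:29 AM + 1:00 = 3:29 AM UTC on Nov 19.
Add 8 hours 51 minutes travel time → 12:20 PM UTC.
Bucharest is UTC+2:00, so local arrival = 12:20 PM + 2:00 = 2:20 PM on Nov 19.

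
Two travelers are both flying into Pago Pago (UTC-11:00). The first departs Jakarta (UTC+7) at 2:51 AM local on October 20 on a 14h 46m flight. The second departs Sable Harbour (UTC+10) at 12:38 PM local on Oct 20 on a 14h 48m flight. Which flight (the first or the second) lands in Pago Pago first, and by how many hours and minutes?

the first, by 6 hours 49 minutes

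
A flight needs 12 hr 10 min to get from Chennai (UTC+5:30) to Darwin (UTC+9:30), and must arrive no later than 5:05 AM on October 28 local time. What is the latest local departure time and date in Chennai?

12:55 PM on Oct 27

Target arrival in UTC: 5:05 AM − 9:30 = 7:35 PM on Oct 27.
Subtract 12 hours 10 minutes → departure 7:25 AM UTC on Oct 27.
Chennai is UTC+5:30: 7:25 AM + 5:30 = 12:55 PM on Oct 27.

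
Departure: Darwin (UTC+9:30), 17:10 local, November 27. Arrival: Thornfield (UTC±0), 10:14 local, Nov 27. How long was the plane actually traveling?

2 hours 34 minutes

Departure in UTC: 17:10 − 9:30 = 07:40 on Nov 27.
Arrival is already UTC: 10:14 on Nov 27.
Elapsed = 10:14 − 07:40 = 2 hours 34 minutes.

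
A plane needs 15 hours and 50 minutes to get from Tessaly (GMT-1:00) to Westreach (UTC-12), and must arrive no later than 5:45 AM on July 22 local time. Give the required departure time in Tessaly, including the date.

12:55 AM on Jul 22

Target arrival in UTC: 5:45 AM + 12:00 = 5:45 PM on Jul 22.
Subtract 15 hours and 50 minutes → departure 1:55 AM UTC on Jul 22.
Tessaly is UTC−1:00: 1:55 AM − 1:00 = 12:55 AM on Jul 22.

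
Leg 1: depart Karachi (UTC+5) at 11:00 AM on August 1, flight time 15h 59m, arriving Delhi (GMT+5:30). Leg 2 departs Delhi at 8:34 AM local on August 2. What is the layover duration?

5 hours 5 minutes

Convert departure to UTC: 11:00 AM − 5:00 = 6:00 AM UTC on Aug 1.
Add 15 hours 59 minutes flight time → 9:59 PM UTC.
Delhi is UTC+5:30, so local arrival = 9:59 PM + 5:30 = 3:29 AM on Aug 2.
Layover = 8:34 AM − 3:29 AM = 5 hours 5 minutes.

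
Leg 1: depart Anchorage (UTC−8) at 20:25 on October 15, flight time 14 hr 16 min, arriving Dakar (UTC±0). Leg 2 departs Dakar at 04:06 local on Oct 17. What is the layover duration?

9 hours 25 minutes

Convert departure to UTC: 20:25 + 8:00 = 04:25 UTC on Oct 16.
Add 14 hours 16 minutes flight time → 18:41 UTC.
Dakar is UTC+0, so local arrival is the same: 18:41 on Oct 16.
Layover = 04:06 − 18:41 (+1 day) = 9 hours 25 minutes.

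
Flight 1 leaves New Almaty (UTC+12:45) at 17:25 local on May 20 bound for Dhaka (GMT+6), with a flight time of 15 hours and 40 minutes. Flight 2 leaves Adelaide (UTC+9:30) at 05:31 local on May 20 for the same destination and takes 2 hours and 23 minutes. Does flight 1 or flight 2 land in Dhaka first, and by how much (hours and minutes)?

Flight 1 in UTC: 17:25 − 12:45 = 04:40 on May 20.
+15 hours and 40 minutes → arrive 20:20 UTC on May 20.
Flight 2 in UTC: 05:31 − 9:30 = 20:01 on May 19.
+2 hours 23 minutes → arrive 22:24 UTC on May 19.
Flight 2 lands earlier by 21 hours 56 minutes.

the second, by 21 hours 56 minutes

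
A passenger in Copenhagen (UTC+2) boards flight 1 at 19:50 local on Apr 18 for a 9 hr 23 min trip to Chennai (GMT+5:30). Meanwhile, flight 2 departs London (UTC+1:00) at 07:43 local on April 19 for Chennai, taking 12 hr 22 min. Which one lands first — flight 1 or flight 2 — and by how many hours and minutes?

the first, by 15 hours 52 minutes

Flight 1 in UTC: 19:50 − 2:00 = 17:50 on Apr 18.
+9 hours and 23 minutes → arrive 03:13 UTC on Apr 19.
Flight 2 in UTC: 07:43 − 1:00 = 06:43 on Apr 19.
+12 hours 22 minutes → arrive 19:05 UTC on Apr 19.
Flight 1 lands earlier by 15 hours 52 minutes.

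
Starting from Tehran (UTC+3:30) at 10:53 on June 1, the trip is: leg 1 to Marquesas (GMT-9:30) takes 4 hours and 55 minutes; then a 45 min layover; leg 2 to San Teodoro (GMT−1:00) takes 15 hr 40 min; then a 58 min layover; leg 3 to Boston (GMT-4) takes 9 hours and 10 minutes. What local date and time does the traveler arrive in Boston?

10:51 on Jun 2

Convert departure to UTC: 10:53 − 3:30 = 07:23 UTC on Jun 1.
Add 4 hours 55 minutes leg 1 → 12:18 UTC.
Add 45 minutes layover in Marquesas → 13:03 UTC.
Add 15 hours 40 minutes leg 2 → 04:43 UTC (Jun 2).
Add 58 minutes layover in San Teodoro → 05:41 UTC.
Add 9 hours and 10 minutes leg 3 → 14:51 UTC.
Boston is UTC−4:00, so local arrival = 14:51 − 4:00 = 10:51 on Jun 2.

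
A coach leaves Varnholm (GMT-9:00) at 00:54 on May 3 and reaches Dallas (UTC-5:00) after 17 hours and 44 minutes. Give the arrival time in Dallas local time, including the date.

22:38 on May 3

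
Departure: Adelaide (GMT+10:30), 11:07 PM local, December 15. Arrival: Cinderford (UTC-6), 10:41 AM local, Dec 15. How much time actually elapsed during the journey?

4 hours 4 minutes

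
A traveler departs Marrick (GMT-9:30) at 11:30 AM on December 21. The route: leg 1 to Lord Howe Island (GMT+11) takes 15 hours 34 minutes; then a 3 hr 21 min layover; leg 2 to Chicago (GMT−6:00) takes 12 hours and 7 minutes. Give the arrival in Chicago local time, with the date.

Convert departure to UTC: 11:30 AM + 9:30 = 9:00 PM UTC on Dec 21.
Add 15 hours 34 minutes leg 1 → 12:34 PM UTC (Dec 22).
Add 3 hours and 21 minutes layover in Lord Howe Island → 3:55 PM UTC.
Add 12 hours and 7 minutes leg 2 → 4:02 AM UTC (Dec 23).
Chicago is UTC−6:00, so local arrival = 4:02 AM − 6:00 = 10:02 PM on Dec 22.

10:02 PM on Dec 22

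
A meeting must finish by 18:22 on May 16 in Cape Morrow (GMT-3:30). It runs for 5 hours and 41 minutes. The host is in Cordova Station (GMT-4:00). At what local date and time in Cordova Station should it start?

12:11 on May 16

Target end time in UTC: 18:22 + 3:30 = 21:52 on May 16.
Subtract 5 hours 41 minutes → start 16:11 UTC on May 16.
Cordova Station is UTC−4:00: 16:11 − 4:00 = 12:11 on May 16.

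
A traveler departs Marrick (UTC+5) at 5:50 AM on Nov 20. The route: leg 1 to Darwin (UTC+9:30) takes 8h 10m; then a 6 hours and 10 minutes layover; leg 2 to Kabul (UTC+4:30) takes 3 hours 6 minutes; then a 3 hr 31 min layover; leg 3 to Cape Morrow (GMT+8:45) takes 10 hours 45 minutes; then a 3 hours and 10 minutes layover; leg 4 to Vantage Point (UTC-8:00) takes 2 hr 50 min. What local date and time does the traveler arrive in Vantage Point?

6:32 AM on November 21

Convert departure to UTC: 5:50 AM − 5:00 = 12:50 AM UTC on Nov 20.
Add 8 hours 10 minutes leg 1 → 9:00 AM UTC.
Add 6 hours and 10 minutes layover in Darwin → 3:10 PM UTC.
Add 3 hours 6 minutes leg 2 → 6:16 PM UTC.
Add 3 hours 31 minutes layover in Kabul → 9:47 PM UTC.
Add 10 hours 45 minutes leg 3 → 8:32 AM UTC (Nov 21).
Add 3 hours and 10 minutes layover in Cape Morrow → 11:42 AM UTC.
Add 2 hours and 50 minutes leg 4 → 2:32 PM UTC.
Vantage Point is UTC−8:00, so local arrival = 2:32 PM − 8:00 = 6:32 AM on Nov 21.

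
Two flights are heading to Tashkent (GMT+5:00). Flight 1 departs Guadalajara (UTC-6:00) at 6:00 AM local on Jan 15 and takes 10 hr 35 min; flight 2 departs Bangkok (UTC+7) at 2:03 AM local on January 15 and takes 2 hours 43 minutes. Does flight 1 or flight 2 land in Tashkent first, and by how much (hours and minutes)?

the second, by 24 hours 49 minutes

Flight 1 in UTC: 6:00 AM + 6:00 = 12:00 PM on Jan 15.
+10 hours 35 minutes → arrive 10:35 PM UTC on Jan 15.
Flight 2 in UTC: 2:03 AM − 7:00 = 7:03 PM on Jan 14.
+2 hours 43 minutes → arrive 9:46 PM UTC on Jan 14.
Flight 2 lands earlier by 24 hours 49 minutes.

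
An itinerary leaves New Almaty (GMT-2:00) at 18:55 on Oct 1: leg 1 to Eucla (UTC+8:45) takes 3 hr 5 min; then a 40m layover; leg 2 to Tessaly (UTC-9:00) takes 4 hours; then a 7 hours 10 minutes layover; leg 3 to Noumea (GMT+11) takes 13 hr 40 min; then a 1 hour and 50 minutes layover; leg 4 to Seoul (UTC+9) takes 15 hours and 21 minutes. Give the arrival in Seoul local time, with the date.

03:41 on October 4

Convert departure to UTC: 18:55 + 2:00 = 20:55 UTC on Oct 1.
Add 3 hours 5 minutes leg 1 → 00:00 UTC (Oct 2).
Add 40 minutes layover in Eucla → 00:40 UTC.
Add 4 hours leg 2 → 04:40 UTC.
Add 7 hours and 10 minutes layover in Tessaly → 11:50 UTC.
Add 13 hours 40 minutes leg 3 → 01:30 UTC (Oct 3).
Add 1 hour and 50 minutes layover in Noumea → 03:20 UTC.
Add 15 hours 21 minutes leg 4 → 18:41 UTC.
Seoul is UTC+9:00, so local arrival = 18:41 + 9:00 = 03:41 on Oct 4.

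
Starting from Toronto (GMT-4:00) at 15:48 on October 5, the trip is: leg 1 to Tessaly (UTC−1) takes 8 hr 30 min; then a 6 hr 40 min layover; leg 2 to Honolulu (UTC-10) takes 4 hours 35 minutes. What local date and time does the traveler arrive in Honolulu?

Convert departure to UTC: 15:48 + 4:00 = 19:48 UTC on Oct 5.
Add 8 hours and 30 minutes leg 1 → 04:18 UTC (Oct 6).
Add 6 hours and 40 minutes layover in Tessaly → 10:58 UTC.
Add 4 hours 35 minutes leg 2 → 15:33 UTC.
Honolulu is UTC−10:00, so local arrival = 15:33 − 10:00 = 05:33 on Oct 6.

05:33 on Oct 6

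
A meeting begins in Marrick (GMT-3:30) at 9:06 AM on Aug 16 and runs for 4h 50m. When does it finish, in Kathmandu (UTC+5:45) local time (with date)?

11:11 PM on Aug 16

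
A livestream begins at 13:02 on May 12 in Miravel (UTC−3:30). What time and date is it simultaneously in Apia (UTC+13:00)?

In UTC: 13:02 + 3:30 = 16:32 on May 12.
Apia is UTC+13:00: 16:32 + 13:00 = 05:32 on May 13.

05:32 on May 13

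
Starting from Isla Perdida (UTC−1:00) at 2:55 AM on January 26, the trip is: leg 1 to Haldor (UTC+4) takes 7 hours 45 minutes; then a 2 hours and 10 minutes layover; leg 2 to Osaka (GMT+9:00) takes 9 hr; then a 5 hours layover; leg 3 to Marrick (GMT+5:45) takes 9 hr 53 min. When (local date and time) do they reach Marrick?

7:28 PM on January 27

Convert departure to UTC: 2:55 AM + 1:00 = 3:55 AM UTC on Jan 26.
Add 7 hours 45 minutes leg 1 → 11:40 AM UTC.
Add 2 hours and 10 minutes layover in Haldor → 1:50 PM UTC.
Add 9 hours leg 2 → 10:50 PM UTC.
Add 5 hours layover in Osaka → 3:50 AM UTC (Jan 27).
Add 9 hours and 53 minutes leg 3 → 1:43 PM UTC.
Marrick is UTC+5:45, so local arrival = 1:43 PM + 5:45 = 7:28 PM on Jan 27.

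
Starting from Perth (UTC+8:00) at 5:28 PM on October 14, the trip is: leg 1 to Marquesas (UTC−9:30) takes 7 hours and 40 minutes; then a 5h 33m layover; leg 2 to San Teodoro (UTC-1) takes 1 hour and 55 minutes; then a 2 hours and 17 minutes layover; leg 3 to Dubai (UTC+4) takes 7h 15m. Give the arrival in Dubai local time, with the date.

2:08 PM on October 15

Convert departure to UTC: 5:28 PM − 8:00 = 9:28 AM UTC on Oct 14.
Add 7 hours 40 minutes leg 1 → 5:08 PM UTC.
Add 5 hours 33 minutes layover in Marquesas → 10:41 PM UTC.
Add 1 hour 55 minutes leg 2 → 12:36 AM UTC (Oct 15).
Add 2 hours and 17 minutes layover in San Teodoro → 2:53 AM UTC.
Add 7 hours and 15 minutes leg 3 → 10:08 AM UTC.
Dubai is UTC+4:00, so local arrival = 10:08 AM + 4:00 = 2:08 PM on Oct 15.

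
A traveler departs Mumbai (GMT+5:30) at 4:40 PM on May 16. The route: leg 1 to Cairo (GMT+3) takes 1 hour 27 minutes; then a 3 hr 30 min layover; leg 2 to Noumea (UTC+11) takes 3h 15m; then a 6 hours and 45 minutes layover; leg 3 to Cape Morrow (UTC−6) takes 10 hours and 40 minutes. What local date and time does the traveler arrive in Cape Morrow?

6:47 AM on May 17

Convert departure to UTC: 4:40 PM − 5:30 = 11:10 AM UTC on May 16.
Add 1 hour and 27 minutes leg 1 → 12:37 PM UTC.
Add 3 hours 30 minutes layover in Cairo → 4:07 PM UTC.
Add 3 hours and 15 minutes leg 2 → 7:22 PM UTC.
Add 6 hours and 45 minutes layover in Noumea → 2:07 AM UTC (May 17).
Add 10 hours and 40 minutes leg 3 → 12:47 PM UTC.
Cape Morrow is UTC−6:00, so local arrival = 12:47 PM − 6:00 = 6:47 AM on May 17.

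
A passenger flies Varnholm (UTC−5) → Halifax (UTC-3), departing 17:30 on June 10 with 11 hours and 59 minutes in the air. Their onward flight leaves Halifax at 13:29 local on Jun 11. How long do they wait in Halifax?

6 hours

Convert departure to UTC: 17:30 + 5:00 = 22:30 UTC on Jun 10.
Add 11 hours 59 minutes flight time → 10:29 UTC (Jun 11).
Halifax is UTC−3:00, so local arrival = 10:29 − 3:00 = 07:29 on Jun 11.
Layover = 13:29 − 07:29 = 6 hours.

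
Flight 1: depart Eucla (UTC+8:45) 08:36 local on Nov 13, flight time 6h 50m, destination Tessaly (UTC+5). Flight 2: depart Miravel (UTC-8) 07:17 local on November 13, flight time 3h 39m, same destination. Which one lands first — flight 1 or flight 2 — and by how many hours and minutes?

Flight 1 in UTC: 08:36 − 8:45 = 23:51 on Nov 12.
+6 hours 50 minutes → arrive 06:41 UTC on Nov 13.
Flight 2 in UTC: 07:17 + 8:00 = 15:17 on Nov 13.
+3 hours 39 minutes → arrive 18:56 UTC on Nov 13.
Flight 1 lands earlier by 12 hours 15 minutes.

the first, by 12 hours 15 minutes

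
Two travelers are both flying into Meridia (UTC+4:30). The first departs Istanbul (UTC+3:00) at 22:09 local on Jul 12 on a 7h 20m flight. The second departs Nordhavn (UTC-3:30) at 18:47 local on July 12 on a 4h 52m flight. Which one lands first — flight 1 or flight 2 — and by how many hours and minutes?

the first, by 40 minutes

Flight 1 in UTC: 22:09 − 3:00 = 19:09 on Jul 12.
+7 hours and 20 minutes → arrive 02:29 UTC on Jul 13.
Flight 2 in UTC: 18:47 + 3:30 = 22:17 on Jul 12.
+4 hours and 52 minutes → arrive 03:09 UTC on Jul 13.
Flight 1 lands earlier by 40 minutes.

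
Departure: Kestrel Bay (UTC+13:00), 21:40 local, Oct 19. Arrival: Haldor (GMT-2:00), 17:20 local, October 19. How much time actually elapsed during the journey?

10 hours 40 minutes

Departure in UTC: 21:40 − 13:00 = 08:40 on Oct 19.
Arrival in UTC: 17:20 + 2:00 = 19:20 on Oct 19.
Elapsed = 19:20 − 08:40 = 10 hours 40 minutes.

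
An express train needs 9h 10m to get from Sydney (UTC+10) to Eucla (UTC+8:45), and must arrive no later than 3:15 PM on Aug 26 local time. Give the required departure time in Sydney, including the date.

7:20 AM on Aug 26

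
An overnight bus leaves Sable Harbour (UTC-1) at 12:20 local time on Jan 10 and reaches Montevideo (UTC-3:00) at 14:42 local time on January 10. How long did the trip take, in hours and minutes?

4 hours 22 minutes

Departure in UTC: 12:20 + 1:00 = 13:20 on Jan 10.
Arrival in UTC: 14:42 + 3:00 = 17:42 on Jan 10.
Elapsed = 17:42 − 13:20 = 4 hours 22 minutes.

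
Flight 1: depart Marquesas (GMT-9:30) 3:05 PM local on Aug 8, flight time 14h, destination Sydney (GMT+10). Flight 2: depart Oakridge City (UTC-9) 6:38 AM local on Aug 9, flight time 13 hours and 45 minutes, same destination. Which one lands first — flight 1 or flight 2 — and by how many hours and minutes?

Flight 1 in UTC: 3:05 PM + 9:30 = 12:35 AM on Aug 9.
+14 hours → arrive 2:35 PM UTC on Aug 9.
Flight 2 in UTC: 6:38 AM + 9:00 = 3:38 PM on Aug 9.
+13 hours 45 minutes → arrive 5:23 AM UTC on Aug 10.
Flight 1 lands earlier by 14 hours 48 minutes.

the first, by 14 hours 48 minutes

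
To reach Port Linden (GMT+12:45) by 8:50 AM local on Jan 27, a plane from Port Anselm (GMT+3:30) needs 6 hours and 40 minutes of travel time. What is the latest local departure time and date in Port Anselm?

4:55 PM on Jan 26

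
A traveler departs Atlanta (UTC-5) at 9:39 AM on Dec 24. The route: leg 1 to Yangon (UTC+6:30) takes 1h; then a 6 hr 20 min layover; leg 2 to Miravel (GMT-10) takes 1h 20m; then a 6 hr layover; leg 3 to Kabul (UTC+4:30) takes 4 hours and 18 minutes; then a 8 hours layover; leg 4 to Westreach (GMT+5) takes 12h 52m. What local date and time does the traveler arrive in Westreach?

11:29 AM on December 26

Convert departure to UTC: 9:39 AM + 5:00 = 2:39 PM UTC on Dec 24.
Add 1 hour leg 1 → 3:39 PM UTC.
Add 6 hours and 20 minutes layover in Yangon → 9:59 PM UTC.
Add 1 hour and 20 minutes leg 2 → 11:19 PM UTC.
Add 6 hours layover in Miravel → 5:19 AM UTC (Dec 25).
Add 4 hours 18 minutes leg 3 → 9:37 AM UTC.
Add 8 hours layover in Kabul → 5:37 PM UTC.
Add 12 hours 52 minutes leg 4 → 6:29 AM UTC (Dec 26).
Westreach is UTC+5:00, so local arrival = 6:29 AM + 5:00 = 11:29 AM on Dec 26.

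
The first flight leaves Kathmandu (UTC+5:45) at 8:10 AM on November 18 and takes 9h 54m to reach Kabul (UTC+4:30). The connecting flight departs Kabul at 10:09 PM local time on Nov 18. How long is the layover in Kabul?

5 hours 20 minutes

Convert departure to UTC: 8:10 AM − 5:45 = 2:25 AM UTC on Nov 18.
Add 9 hours 54 minutes flight time → 12:19 PM UTC.
Kabul is UTC+4:30, so local arrival = 12:19 PM + 4:30 = 4:49 PM on Nov 18.
Layover = 10:09 PM − 4:49 PM = 5 hours 20 minutes.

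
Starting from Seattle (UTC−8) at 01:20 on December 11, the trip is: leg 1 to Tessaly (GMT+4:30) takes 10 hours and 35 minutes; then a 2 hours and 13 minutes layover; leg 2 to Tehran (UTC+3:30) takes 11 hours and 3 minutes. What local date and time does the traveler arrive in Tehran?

Convert departure to UTC: 01:20 + 8:00 = 09:20 UTC on Dec 11.
Add 10 hours 35 minutes leg 1 → 19:55 UTC.
Add 2 hours and 13 minutes layover in Tessaly → 22:08 UTC.
Add 11 hours 3 minutes leg 2 → 09:11 UTC (Dec 12).
Tehran is UTC+3:30, so local arrival = 09:11 + 3:30 = 12:41 on Dec 12.

12:41 on December 12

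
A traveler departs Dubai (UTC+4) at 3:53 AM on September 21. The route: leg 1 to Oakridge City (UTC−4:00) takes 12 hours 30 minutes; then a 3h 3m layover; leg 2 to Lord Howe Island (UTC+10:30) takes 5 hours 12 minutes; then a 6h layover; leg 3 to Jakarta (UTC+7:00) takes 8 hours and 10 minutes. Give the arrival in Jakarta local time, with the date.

5:48 PM on September 22

Convert departure to UTC: 3:53 AM − 4:00 = 11:53 PM UTC on Sep 20.
Add 12 hours and 30 minutes leg 1 → 12:23 PM UTC (Sep 21).
Add 3 hours and 3 minutes layover in Oakridge City → 3:26 PM UTC.
Add 5 hours and 12 minutes leg 2 → 8:38 PM UTC.
Add 6 hours layover in Lord Howe Island → 2:38 AM UTC (Sep 22).
Add 8 hours and 10 minutes leg 3 → 10:48 AM UTC.
Jakarta is UTC+7:00, so local arrival = 10:48 AM + 7:00 = 5:48 PM on Sep 22.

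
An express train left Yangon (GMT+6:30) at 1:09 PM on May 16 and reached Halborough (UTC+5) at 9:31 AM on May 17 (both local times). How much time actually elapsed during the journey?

21 hours 52 minutes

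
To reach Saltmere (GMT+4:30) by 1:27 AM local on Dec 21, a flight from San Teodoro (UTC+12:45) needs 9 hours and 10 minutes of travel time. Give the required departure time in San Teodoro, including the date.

Target arrival in UTC: 1:27 AM − 4:30 = 8:57 PM on Dec 20.
Subtract 9 hours 10 minutes → departure 11:47 AM UTC on Dec 20.
San Teodoro is UTC+12:45: 11:47 AM + 12:45 = 12:32 AM on Dec 21.

12:32 AM on Dec 21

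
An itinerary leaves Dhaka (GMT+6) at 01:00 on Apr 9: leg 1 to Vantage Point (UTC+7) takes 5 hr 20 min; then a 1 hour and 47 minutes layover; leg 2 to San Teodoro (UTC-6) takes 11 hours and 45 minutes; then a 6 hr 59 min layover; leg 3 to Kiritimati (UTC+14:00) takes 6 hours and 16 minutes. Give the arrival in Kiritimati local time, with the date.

17:07 on Apr 10

Convert departure to UTC: 01:00 − 6:00 = 19:00 UTC on Apr 8.
Add 5 hours and 20 minutes leg 1 → 00:20 UTC (Apr 9).
Add 1 hour and 47 minutes layover in Vantage Point → 02:07 UTC.
Add 11 hours and 45 minutes leg 2 → 13:52 UTC.
Add 6 hours and 59 minutes layover in San Teodoro → 20:51 UTC.
Add 6 hours 16 minutes leg 3 → 03:07 UTC (Apr 10).
Kiritimati is UTC+14:00, so local arrival = 03:07 + 14:00 = 17:07 on Apr 10.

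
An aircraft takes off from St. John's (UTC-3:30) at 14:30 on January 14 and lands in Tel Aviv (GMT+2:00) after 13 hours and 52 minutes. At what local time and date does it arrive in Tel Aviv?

09:52 on Jan 15

Tel Aviv is 5:30 ahead of St. John's.
After 13 hours and 52 minutes it is 04:22 (Jan 15) in St. John's.
Shift by the zone difference: 04:22 + 5:30 = 09:52 on Jan 15 in Tel Aviv.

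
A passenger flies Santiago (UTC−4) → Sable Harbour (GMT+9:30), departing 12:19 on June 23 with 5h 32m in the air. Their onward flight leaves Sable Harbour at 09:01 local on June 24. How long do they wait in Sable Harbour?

Convert departure to UTC: 12:19 + 4:00 = 16:19 UTC on Jun 23.
Add 5 hours 32 minutes flight time → 21:51 UTC.
Sable Harbour is UTC+9:30, so local arrival = 21:51 + 9:30 = 07:21 on Jun 24.
Layover = 09:01 − 07:21 = 1 hour 40 minutes.

1 hour 40 minutes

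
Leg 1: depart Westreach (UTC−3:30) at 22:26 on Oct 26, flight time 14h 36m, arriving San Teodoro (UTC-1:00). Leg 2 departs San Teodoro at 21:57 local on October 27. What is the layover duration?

6 hours 25 minutes

Convert departure to UTC: 22:26 + 3:30 = 01:56 UTC on Oct 27.
Add 14 hours and 36 minutes flight time → 16:32 UTC.
San Teodoro is UTC−1:00, so local arrival = 16:32 − 1:00 = 15:32 on Oct 27.
Layover = 21:57 − 15:32 = 6 hours 25 minutes.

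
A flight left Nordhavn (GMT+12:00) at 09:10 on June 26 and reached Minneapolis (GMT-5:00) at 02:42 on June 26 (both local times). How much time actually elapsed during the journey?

10 hours 32 minutes

Departure in UTC: 09:10 − 12:00 = 21:10 on Jun 25.
Arrival in UTC: 02:42 + 5:00 = 07:42 on Jun 26.
Elapsed = 07:42 − 21:10 (+1 day) = 10 hours 32 minutes.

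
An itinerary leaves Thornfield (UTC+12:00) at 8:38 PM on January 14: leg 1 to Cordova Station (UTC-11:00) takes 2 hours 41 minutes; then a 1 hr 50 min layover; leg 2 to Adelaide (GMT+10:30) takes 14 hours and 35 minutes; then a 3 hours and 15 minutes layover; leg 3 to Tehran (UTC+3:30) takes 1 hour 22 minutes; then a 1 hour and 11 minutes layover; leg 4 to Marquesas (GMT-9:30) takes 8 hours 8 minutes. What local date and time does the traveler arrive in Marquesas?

8:10 AM on Jan 15

Convert departure to UTC: 8:38 PM − 12:00 = 8:38 AM UTC on Jan 14.
Add 2 hours and 41 minutes leg 1 → 11:19 AM UTC.
Add 1 hour 50 minutes layover in Cordova Station → 1:09 PM UTC.
Add 14 hours and 35 minutes leg 2 → 3:44 AM UTC (Jan 15).
Add 3 hours 15 minutes layover in Adelaide → 6:59 AM UTC.
Add 1 hour and 22 minutes leg 3 → 8:21 AM UTC.
Add 1 hour and 11 minutes layover in Tehran → 9:32 AM UTC.
Add 8 hours and 8 minutes leg 4 → 5:40 PM UTC.
Marquesas is UTC−9:30, so local arrival = 5:40 PM − 9:30 = 8:10 AM on Jan 15.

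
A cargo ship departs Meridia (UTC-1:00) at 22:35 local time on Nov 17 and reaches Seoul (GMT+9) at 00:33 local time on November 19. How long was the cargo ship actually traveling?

15 hours 58 minutes

Departure in UTC: 22:35 + 1:00 = 23:35 on Nov 17.
Arrival in UTC: 00:33 − 9:00 = 15:33 on Nov 18.
Elapsed = 15:33 − 23:35 (+1 day) = 15 hours 58 minutes.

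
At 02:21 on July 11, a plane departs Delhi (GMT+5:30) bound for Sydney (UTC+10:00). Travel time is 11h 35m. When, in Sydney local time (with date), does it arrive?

18:26 on Jul 11

Sydney is 4:30 ahead of Delhi.
After 11 hours and 35 minutes it is 13:56 in Delhi.
Shift by the zone difference: 13:56 + 4:30 = 18:26 on Jul 11 in Sydney.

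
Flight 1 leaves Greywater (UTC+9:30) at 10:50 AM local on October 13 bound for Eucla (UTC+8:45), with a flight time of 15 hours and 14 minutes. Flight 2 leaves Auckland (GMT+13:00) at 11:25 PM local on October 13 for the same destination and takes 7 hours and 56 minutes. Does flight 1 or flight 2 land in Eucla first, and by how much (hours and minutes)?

Flight 1 in UTC: 10:50 AM − 9:30 = 1:20 AM on Oct 13.
+15 hours 14 minutes → arrive 4:34 PM UTC on Oct 13.
Flight 2 in UTC: 11:25 PM − 13:00 = 10:25 AM on Oct 13.
+7 hours and 56 minutes → arrive 6:21 PM UTC on Oct 13.
Flight 1 lands earlier by 1 hour 47 minutes.

the first, by 1 hour 47 minutes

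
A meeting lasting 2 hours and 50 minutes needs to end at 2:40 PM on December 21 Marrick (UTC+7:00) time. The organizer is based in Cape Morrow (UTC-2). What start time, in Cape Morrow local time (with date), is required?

Target end time in UTC: 2:40 PM − 7:00 = 7:40 AM on Dec 21.
Subtract 2 hours and 50 minutes → start 4:50 AM UTC on Dec 21.
Cape Morrow is UTC−2:00: 4:50 AM − 2:00 = 2:50 AM on Dec 21.

2:50 AM on December 21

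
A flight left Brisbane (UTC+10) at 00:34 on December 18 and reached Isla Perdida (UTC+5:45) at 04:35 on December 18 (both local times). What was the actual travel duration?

8 hours 16 minutes

Departure in UTC: 00:34 − 10:00 = 14:34 on Dec 17.
Arrival in UTC: 04:35 − 5:45 = 22:50 on Dec 17.
Elapsed = 22:50 − 14:34 = 8 hours 16 minutes.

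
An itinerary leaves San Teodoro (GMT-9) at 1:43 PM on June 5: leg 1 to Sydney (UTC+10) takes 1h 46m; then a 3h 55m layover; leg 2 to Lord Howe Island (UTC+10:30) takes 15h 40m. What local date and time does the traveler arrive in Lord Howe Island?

6:34 AM on June 7

Convert departure to UTC: 1:43 PM + 9:00 = 10:43 PM UTC on Jun 5.
Add 1 hour 46 minutes leg 1 → 12:29 AM UTC (Jun 6).
Add 3 hours and 55 minutes layover in Sydney → 4:24 AM UTC.
Add 15 hours and 40 minutes leg 2 → 8:04 PM UTC.
Lord Howe Island is UTC+10:30, so local arrival = 8:04 PM + 10:30 = 6:34 AM on Jun 7.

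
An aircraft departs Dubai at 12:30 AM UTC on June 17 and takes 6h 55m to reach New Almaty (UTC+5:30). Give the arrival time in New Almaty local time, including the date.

Departure is given in UTC: 12:30 AM on Jun 17.
Add 6 hours 55 minutes → 7:25 AM UTC.
New Almaty is UTC+5:30: 7:25 AM + 5:30 = 12:55 PM on Jun 17.

12:55 PM on June 17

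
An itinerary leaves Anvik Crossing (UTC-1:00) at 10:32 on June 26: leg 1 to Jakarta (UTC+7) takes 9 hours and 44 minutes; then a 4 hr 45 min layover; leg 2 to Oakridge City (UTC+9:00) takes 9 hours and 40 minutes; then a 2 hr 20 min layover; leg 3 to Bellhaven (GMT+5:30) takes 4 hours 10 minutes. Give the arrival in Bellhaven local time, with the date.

Convert departure to UTC: 10:32 + 1:00 = 11:32 UTC on Jun 26.
Add 9 hours 44 minutes leg 1 → 21:16 UTC.
Add 4 hours 45 minutes layover in Jakarta → 02:01 UTC (Jun 27).
Add 9 hours and 40 minutes leg 2 → 11:41 UTC.
Add 2 hours 20 minutes layover in Oakridge City → 14:01 UTC.
Add 4 hours and 10 minutes leg 3 → 18:11 UTC.
Bellhaven is UTC+5:30, so local arrival = 18:11 + 5:30 = 23:41 on Jun 27.

23:41 on June 27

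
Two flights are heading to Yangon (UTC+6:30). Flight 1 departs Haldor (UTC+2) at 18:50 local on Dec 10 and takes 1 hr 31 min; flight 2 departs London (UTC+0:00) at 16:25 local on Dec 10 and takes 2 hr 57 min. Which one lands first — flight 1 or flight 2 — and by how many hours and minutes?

the first, by 1 hour 1 minute

Flight 1 in UTC: 18:50 − 2:00 = 16:50 on Dec 10.
+1 hour 31 minutes → arrive 18:21 UTC on Dec 10.
Flight 2 departs at 16:25 UTC (Dec 10).
+2 hours 57 minutes → arrive 19:22 UTC on Dec 10.
Flight 1 lands earlier by 1 hour 1 minute.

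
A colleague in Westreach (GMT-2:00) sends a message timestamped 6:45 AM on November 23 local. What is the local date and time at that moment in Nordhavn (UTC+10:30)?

7:15 PM on November 23

In UTC: 6:45 AM + 2:00 = 8:45 AM on Nov 23.
Nordhavn is UTC+10:30: 8:45 AM + 10:30 = 7:15 PM on Nov 23.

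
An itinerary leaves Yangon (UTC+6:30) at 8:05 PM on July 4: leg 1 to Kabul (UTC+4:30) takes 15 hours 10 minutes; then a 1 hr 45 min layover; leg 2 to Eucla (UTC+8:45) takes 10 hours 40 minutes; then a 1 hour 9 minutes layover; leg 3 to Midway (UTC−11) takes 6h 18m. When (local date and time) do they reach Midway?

Convert departure to UTC: 8:05 PM − 6:30 = 1:35 PM UTC on Jul 4.
Add 15 hours and 10 minutes leg 1 → 4:45 AM UTC (Jul 5).
Add 1 hour 45 minutes layover in Kabul → 6:30 AM UTC.
Add 10 hours 40 minutes leg 2 → 5:10 PM UTC.
Add 1 hour and 9 minutes layover in Eucla → 6:19 PM UTC.
Add 6 hours and 18 minutes leg 3 → 12:37 AM UTC (Jul 6).
Midway is UTC−11:00, so local arrival = 12:37 AM − 11:00 = 1:37 PM on Jul 5.

1:37 PM on July 5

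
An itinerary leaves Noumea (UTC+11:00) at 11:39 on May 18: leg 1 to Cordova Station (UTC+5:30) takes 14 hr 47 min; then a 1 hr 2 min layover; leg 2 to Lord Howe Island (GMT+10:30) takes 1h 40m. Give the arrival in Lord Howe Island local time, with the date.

Convert departure to UTC: 11:39 − 11:00 = 00:39 UTC on May 18.
Add 14 hours and 47 minutes leg 1 → 15:26 UTC.
Add 1 hour and 2 minutes layover in Cordova Station → 16:28 UTC.
Add 1 hour and 40 minutes leg 2 → 18:08 UTC.
Lord Howe Island is UTC+10:30, so local arrival = 18:08 + 10:30 = 04:38 on May 19.

04:38 on May 19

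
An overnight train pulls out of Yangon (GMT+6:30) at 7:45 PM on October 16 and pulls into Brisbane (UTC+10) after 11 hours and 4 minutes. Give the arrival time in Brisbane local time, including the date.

10:19 AM on October 17

Convert departure to UTC: 7:45 PM − 6:30 = 1:15 PM UTC on Oct 16.
Add 11 hours and 4 minutes travel time → 12:19 AM UTC (Oct 17).
Brisbane is UTC+10:00, so local arrival = 12:19 AM + 10:00 = 10:19 AM on Oct 17.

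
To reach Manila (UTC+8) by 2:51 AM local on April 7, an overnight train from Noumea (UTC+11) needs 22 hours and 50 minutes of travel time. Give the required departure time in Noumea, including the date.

7:01 AM on April 6

Target arrival in UTC: 2:51 AM − 8:00 = 6:51 PM on Apr 6.
Subtract 22 hours and 50 minutes → departure 8:01 PM UTC on Apr 5.
Noumea is UTC+11:00: 8:01 PM + 11:00 = 7:01 AM on Apr 6.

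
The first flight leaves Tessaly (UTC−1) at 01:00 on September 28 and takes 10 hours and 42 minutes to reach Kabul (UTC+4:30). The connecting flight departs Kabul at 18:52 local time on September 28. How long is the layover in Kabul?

1 hour 40 minutes

Convert departure to UTC: 01:00 + 1:00 = 02:00 UTC on Sep 28.
Add 10 hours 42 minutes flight time → 12:42 UTC.
Kabul is UTC+4:30, so local arrival = 12:42 + 4:30 = 17:12 on Sep 28.
Layover = 18:52 − 17:12 = 1 hour 40 minutes.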